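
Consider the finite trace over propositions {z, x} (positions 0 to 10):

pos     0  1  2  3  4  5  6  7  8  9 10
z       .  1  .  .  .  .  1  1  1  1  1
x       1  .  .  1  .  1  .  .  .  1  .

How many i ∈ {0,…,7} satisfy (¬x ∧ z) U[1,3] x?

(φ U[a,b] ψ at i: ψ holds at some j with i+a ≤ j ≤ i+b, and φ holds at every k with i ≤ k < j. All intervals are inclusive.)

2

Evaluate at each i in [0,7]:
  i=0: ✗ (lhs fails at k=0 before rhs at j=3)
  i=1: ✗ (lhs fails at k=2 before rhs at j=3)
  i=2: ✗ (lhs fails at k=2 before rhs at j=3)
  i=3: ✗ (lhs fails at k=3 before rhs at j=5)
  i=4: ✗ (lhs fails at k=4 before rhs at j=5)
  i=5: ✗ (no rhs in [6,8])
  i=6: ✓ (rhs at j=9; lhs holds on [6,8])
  i=7: ✓ (rhs at j=9; lhs holds on [7,8])
Positions where it holds: {6, 7} → 2.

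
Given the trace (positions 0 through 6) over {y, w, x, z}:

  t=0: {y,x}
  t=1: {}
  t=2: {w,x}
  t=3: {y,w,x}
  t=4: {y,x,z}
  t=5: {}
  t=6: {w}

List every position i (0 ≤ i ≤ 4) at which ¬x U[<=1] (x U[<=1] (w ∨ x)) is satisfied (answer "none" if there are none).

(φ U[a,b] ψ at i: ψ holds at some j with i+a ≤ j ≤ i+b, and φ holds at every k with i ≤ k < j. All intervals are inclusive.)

Evaluate at each i in [0,4]:
  i=0: ✓ (rhs at j=0)
  i=1: ✓ (rhs at j=2; lhs holds on [1,1])
  i=2: ✓ (rhs at j=2)
  i=3: ✓ (rhs at j=3)
  i=4: ✓ (rhs at j=4)

0, 1, 2, 3, 4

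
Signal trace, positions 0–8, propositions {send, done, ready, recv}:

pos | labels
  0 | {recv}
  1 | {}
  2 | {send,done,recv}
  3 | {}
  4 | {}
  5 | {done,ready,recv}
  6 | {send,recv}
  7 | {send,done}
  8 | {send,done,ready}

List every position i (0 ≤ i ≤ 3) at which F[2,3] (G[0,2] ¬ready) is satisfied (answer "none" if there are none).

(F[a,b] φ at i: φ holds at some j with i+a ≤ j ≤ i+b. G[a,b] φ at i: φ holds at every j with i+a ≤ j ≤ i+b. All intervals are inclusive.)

0

Evaluate at each i in [0,3]:
  i=0: ✓ (witness j=2)
  i=1: ✗ (none in [3,4])
  i=2: ✗ (none in [4,5])
  i=3: ✗ (none in [5,6])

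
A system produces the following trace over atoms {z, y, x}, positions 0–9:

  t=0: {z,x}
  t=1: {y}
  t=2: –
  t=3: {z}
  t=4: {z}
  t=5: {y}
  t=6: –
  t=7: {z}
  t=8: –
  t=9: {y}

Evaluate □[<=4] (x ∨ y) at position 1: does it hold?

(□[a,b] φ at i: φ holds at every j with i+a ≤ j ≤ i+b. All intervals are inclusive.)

False

Check (x ∨ y) at every j in [1,5]:
  j=1: true
  j=2: false
  j=3: false
  j=4: false
  j=5: true
Fails at j=2 → formula fails.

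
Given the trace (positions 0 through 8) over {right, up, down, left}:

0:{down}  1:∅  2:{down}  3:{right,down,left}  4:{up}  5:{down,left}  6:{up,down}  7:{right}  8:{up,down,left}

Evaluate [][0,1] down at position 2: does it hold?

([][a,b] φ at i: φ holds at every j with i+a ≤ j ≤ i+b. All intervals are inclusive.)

Holds

Check down at every j in [2,3]:
  j=2: true
  j=3: true
All positions satisfy it → formula holds.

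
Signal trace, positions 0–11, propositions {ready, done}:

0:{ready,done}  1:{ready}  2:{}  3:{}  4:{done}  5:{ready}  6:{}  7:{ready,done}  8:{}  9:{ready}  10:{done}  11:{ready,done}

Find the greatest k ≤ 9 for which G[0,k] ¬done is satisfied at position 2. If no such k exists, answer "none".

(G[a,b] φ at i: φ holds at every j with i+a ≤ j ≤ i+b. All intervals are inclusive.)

¬done must hold from j=2 onward; find where it first fails.
  j=2: holds
  j=3: holds
  j=4: fails
Holds on [2,3], so largest k = 1.

1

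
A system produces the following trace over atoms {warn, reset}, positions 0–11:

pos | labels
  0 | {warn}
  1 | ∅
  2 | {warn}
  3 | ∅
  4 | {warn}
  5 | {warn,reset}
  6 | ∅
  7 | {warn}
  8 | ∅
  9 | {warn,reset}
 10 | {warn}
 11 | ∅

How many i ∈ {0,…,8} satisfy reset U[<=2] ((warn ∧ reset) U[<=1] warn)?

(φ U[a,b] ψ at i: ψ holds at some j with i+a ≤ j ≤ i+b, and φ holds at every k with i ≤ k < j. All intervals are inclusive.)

5

Evaluate at each i in [0,8]:
  i=0: ✓ (rhs at j=0)
  i=1: ✗ (lhs fails at k=1 before rhs at j=2)
  i=2: ✓ (rhs at j=2)
  i=3: ✗ (lhs fails at k=3 before rhs at j=4)
  i=4: ✓ (rhs at j=4)
  i=5: ✓ (rhs at j=5)
  i=6: ✗ (lhs fails at k=6 before rhs at j=7)
  i=7: ✓ (rhs at j=7)
  i=8: ✗ (lhs fails at k=8 before rhs at j=9)
Positions where it holds: {0, 2, 4, 5, 7} → 5.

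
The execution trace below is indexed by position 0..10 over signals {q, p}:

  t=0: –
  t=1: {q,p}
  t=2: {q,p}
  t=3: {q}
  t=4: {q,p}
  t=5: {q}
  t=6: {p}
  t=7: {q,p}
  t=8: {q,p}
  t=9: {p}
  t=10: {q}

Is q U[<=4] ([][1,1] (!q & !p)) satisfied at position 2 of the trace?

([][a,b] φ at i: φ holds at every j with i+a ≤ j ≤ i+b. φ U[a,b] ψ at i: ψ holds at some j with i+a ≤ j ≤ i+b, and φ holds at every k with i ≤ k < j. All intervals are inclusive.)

Need some j in [2,6] with [][1,1] (!q & !p), and q at every k in [2,j-1].
  j=2: [][1,1] (!q & !p) — fails at 3.
  j=3: [][1,1] (!q & !p) — fails at 4.
  j=4: [][1,1] (!q & !p) — fails at 5.
  j=5: [][1,1] (!q & !p) — fails at 6.
  j=6: [][1,1] (!q & !p) — fails at 7.
No j in the window works → until fails.

False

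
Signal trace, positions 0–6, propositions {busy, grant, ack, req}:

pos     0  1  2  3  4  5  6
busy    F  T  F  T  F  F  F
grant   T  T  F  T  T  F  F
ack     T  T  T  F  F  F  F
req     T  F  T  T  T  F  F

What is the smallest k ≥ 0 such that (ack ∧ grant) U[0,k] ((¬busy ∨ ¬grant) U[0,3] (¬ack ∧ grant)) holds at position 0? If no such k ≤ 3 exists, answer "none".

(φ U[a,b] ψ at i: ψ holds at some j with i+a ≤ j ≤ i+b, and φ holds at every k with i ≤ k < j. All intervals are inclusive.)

Need earliest j ≥ 0 with ((¬busy ∨ ¬grant) U[0,3] (¬ack ∧ grant)), and (ack ∧ grant) at every k in [0,j-1].
  j=0: rhs fails.
  j=1: rhs fails.
  j=2: rhs holds; lhs holds on [0,1]. k = 2.

2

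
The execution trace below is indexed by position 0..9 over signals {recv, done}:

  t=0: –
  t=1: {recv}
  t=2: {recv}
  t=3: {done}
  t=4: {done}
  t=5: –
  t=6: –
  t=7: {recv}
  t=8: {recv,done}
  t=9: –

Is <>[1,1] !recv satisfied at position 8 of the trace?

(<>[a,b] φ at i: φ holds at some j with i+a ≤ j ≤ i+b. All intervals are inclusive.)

Yes

Check !recv at each j in [9,9]:
  j=9: true
Found at j=9 → formula holds.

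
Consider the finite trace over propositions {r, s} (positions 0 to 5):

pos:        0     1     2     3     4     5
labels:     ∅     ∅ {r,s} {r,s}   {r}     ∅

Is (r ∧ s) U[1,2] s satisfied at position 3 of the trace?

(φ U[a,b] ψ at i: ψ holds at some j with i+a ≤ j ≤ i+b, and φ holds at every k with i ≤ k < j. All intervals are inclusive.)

No

Need some j in [4,5] with s, and (r ∧ s) at every k in [3,j-1].
  j=4: s false.
  j=5: s false.
No j in the window works → until fails.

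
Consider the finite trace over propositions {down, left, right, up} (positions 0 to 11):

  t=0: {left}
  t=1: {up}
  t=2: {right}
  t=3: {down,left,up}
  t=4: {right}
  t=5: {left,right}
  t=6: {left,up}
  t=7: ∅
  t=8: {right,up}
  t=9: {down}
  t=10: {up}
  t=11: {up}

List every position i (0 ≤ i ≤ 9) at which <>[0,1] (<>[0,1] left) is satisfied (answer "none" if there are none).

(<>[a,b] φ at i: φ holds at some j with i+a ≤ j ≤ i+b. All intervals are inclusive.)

0, 1, 2, 3, 4, 5, 6

Evaluate at each i in [0,9]:
  i=0: ✓ (witness j=0)
  i=1: ✓ (witness j=2)
  i=2: ✓ (witness j=2)
  i=3: ✓ (witness j=3)
  i=4: ✓ (witness j=4)
  i=5: ✓ (witness j=5)
  i=6: ✓ (witness j=6)
  i=7: ✗ (none in [7,8])
  i=8: ✗ (none in [8,9])
  i=9: ✗ (none in [9,10])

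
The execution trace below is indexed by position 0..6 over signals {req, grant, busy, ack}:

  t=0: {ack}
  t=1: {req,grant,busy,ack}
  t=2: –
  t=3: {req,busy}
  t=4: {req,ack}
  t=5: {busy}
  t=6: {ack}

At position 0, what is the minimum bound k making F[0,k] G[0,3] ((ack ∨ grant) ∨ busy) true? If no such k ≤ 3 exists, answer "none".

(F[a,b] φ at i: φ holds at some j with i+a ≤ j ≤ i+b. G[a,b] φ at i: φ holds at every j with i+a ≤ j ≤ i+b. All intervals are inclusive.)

3

Scan j = 0,1,… for G[0,3] ((ack ∨ grant) ∨ busy):
  j=0: fails
  j=1: fails
  j=2: fails
  j=3: holds
First hit at j=3, so smallest k = 3-0 = 3.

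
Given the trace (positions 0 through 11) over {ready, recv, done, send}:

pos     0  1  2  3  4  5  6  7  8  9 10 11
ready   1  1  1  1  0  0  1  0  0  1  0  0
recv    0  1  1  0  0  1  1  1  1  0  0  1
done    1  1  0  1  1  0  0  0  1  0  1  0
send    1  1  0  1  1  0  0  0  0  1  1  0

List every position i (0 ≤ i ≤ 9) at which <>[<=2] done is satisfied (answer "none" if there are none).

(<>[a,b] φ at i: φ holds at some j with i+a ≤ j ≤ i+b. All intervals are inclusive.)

Evaluate at each i in [0,9]:
  i=0: ✓ (witness j=0)
  i=1: ✓ (witness j=1)
  i=2: ✓ (witness j=3)
  i=3: ✓ (witness j=3)
  i=4: ✓ (witness j=4)
  i=5: ✗ (none in [5,7])
  i=6: ✓ (witness j=8)
  i=7: ✓ (witness j=8)
  i=8: ✓ (witness j=8)
  i=9: ✓ (witness j=10)

0, 1, 2, 3, 4, 6, 7, 8, 9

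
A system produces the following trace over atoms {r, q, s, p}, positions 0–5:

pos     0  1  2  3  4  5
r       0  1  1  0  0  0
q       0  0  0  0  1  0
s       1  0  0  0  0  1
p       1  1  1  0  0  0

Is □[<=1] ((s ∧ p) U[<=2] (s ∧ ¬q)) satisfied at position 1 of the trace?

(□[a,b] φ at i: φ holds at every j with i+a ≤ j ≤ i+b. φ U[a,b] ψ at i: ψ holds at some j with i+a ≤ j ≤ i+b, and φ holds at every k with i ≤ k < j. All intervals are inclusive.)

False

Check ((s ∧ p) U[<=2] (s ∧ ¬q)) at every j in [1,2]:
  j=1: fails
  j=2: fails
Fails at j=1 → formula fails.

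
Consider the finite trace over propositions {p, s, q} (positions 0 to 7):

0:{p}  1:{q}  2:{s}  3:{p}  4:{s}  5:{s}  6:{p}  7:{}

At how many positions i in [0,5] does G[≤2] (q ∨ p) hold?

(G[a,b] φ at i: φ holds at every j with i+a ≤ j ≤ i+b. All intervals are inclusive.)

Evaluate at each i in [0,5]:
  i=0: ✗ (fails at j=2)
  i=1: ✗ (fails at j=2)
  i=2: ✗ (fails at j=2)
  i=3: ✗ (fails at j=4)
  i=4: ✗ (fails at j=4)
  i=5: ✗ (fails at j=5)
Positions where it holds: {} → 0.

0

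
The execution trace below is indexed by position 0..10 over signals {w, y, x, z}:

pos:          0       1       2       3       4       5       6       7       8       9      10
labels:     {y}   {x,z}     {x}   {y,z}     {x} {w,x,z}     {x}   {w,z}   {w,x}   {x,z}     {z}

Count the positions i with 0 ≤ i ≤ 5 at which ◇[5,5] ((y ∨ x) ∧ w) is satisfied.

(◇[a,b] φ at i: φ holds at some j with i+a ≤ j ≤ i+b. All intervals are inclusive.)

Evaluate at each i in [0,5]:
  i=0: ✓ (witness j=5)
  i=1: ✗ (none in [6,6])
  i=2: ✗ (none in [7,7])
  i=3: ✓ (witness j=8)
  i=4: ✗ (none in [9,9])
  i=5: ✗ (none in [10,10])
Positions where it holds: {0, 3} → 2.

2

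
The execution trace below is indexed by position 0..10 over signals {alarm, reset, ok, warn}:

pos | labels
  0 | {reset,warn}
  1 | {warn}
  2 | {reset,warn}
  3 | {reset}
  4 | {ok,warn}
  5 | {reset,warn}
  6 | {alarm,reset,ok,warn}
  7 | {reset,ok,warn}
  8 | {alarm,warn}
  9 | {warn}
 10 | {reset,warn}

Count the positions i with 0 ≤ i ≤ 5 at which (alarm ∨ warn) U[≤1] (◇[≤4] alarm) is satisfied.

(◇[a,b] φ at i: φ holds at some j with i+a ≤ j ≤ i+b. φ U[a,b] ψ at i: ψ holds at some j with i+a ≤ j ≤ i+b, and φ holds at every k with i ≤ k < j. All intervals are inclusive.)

Evaluate at each i in [0,5]:
  i=0: ✗ (no rhs in [0,1])
  i=1: ✓ (rhs at j=2; lhs holds on [1,1])
  i=2: ✓ (rhs at j=2)
  i=3: ✓ (rhs at j=3)
  i=4: ✓ (rhs at j=4)
  i=5: ✓ (rhs at j=5)
Positions where it holds: {1, 2, 3, 4, 5} → 5.

5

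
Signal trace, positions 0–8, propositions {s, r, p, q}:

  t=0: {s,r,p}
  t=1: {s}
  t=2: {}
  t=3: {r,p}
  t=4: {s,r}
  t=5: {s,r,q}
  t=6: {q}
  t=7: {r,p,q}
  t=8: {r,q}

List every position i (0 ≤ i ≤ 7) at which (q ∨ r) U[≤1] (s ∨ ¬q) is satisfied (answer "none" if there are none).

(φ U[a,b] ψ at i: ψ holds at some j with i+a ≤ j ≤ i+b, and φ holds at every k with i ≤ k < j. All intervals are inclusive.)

0, 1, 2, 3, 4, 5

Evaluate at each i in [0,7]:
  i=0: ✓ (rhs at j=0)
  i=1: ✓ (rhs at j=1)
  i=2: ✓ (rhs at j=2)
  i=3: ✓ (rhs at j=3)
  i=4: ✓ (rhs at j=4)
  i=5: ✓ (rhs at j=5)
  i=6: ✗ (no rhs in [6,7])
  i=7: ✗ (no rhs in [7,8])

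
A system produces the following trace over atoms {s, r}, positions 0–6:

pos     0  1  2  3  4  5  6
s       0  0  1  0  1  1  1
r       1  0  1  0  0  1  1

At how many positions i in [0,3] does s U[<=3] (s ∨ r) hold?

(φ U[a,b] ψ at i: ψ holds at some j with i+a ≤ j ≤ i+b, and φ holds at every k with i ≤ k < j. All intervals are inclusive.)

2

Evaluate at each i in [0,3]:
  i=0: ✓ (rhs at j=0)
  i=1: ✗ (lhs fails at k=1 before rhs at j=2)
  i=2: ✓ (rhs at j=2)
  i=3: ✗ (lhs fails at k=3 before rhs at j=4)
Positions where it holds: {0, 2} → 2.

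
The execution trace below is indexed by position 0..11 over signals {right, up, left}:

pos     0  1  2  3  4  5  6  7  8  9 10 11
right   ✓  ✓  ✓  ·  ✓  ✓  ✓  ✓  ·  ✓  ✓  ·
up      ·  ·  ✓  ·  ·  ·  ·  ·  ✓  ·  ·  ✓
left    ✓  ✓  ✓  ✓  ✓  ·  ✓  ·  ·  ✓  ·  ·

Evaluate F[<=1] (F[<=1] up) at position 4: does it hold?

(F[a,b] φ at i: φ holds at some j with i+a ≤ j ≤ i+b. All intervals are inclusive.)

Check F[<=1] up at each j in [4,5]:
  j=4: fails (none in [4,5])
  j=5: fails (none in [5,6])
No position in the window satisfies it → formula fails.

No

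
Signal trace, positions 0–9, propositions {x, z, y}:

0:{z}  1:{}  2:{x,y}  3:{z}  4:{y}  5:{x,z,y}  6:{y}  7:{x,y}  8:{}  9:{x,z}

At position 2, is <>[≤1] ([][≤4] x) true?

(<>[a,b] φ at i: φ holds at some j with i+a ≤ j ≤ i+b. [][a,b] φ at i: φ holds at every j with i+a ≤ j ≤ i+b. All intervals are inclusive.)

No

Check [][≤4] x at each j in [2,3]:
  j=2: fails at 3
  j=3: fails at 3
No position in the window satisfies it → formula fails.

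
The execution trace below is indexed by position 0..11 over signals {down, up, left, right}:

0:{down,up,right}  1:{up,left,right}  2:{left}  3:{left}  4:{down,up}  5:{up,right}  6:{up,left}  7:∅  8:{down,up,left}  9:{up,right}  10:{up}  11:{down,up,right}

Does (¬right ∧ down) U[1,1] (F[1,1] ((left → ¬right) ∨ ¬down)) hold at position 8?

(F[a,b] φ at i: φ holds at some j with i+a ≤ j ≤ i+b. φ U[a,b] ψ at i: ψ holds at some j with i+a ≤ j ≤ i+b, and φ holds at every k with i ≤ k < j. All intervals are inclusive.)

Need some j in [9,9] with F[1,1] ((left → ¬right) ∨ ¬down), and (¬right ∧ down) at every k in [8,j-1].
  j=9: F[1,1] ((left → ¬right) ∨ ¬down) holds; (¬right ∧ down) holds at every k in [8,8] → satisfied.

True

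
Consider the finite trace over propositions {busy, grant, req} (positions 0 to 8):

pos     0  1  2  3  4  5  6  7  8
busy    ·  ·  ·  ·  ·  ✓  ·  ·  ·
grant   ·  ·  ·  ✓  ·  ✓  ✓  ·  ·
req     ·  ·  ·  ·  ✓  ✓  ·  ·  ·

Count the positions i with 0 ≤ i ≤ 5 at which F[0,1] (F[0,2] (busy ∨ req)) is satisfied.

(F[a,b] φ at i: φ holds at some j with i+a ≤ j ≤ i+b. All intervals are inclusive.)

Evaluate at each i in [0,5]:
  i=0: ✗ (none in [0,1])
  i=1: ✓ (witness j=2)
  i=2: ✓ (witness j=2)
  i=3: ✓ (witness j=3)
  i=4: ✓ (witness j=4)
  i=5: ✓ (witness j=5)
Positions where it holds: {1, 2, 3, 4, 5} → 5.

5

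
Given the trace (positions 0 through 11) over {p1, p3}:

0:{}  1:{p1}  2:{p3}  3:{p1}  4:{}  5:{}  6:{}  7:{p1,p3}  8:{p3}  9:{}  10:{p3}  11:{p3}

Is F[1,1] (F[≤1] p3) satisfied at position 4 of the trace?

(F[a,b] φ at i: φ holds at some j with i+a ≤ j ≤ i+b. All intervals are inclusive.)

Check F[≤1] p3 at each j in [5,5]:
  j=5: fails (none in [5,6])
No position in the window satisfies it → formula fails.

Does not hold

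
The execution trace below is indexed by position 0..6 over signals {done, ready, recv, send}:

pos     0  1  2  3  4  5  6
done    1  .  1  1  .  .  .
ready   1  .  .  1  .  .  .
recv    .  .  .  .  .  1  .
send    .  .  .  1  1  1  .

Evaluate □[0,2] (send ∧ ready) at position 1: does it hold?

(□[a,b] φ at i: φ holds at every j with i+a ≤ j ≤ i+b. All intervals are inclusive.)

Check (send ∧ ready) at every j in [1,3]:
  j=1: false
  j=2: false
  j=3: true
Fails at j=1 → formula fails.

No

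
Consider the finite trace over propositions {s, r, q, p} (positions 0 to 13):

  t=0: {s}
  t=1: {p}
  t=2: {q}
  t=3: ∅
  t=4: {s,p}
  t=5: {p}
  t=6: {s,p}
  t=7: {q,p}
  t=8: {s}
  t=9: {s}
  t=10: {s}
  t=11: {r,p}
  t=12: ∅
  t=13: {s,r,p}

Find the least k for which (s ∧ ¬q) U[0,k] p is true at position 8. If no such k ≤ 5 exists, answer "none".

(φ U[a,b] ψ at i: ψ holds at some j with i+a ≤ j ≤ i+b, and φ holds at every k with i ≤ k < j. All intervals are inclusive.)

Need earliest j ≥ 8 with p, and (s ∧ ¬q) at every k in [8,j-1].
  j=8: rhs fails.
  j=9: rhs fails.
  j=10: rhs fails.
  j=11: rhs holds; lhs holds on [8,10]. k = 3.

3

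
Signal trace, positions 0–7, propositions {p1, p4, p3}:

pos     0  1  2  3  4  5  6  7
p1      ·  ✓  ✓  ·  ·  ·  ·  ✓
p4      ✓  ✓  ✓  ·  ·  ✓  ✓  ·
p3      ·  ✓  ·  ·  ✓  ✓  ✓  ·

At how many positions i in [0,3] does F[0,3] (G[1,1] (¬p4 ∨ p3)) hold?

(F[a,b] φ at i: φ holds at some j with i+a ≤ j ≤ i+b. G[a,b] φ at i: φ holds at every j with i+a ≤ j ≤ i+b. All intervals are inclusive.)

4

Evaluate at each i in [0,3]:
  i=0: ✓ (witness j=0)
  i=1: ✓ (witness j=2)
  i=2: ✓ (witness j=2)
  i=3: ✓ (witness j=3)
Positions where it holds: {0, 1, 2, 3} → 4.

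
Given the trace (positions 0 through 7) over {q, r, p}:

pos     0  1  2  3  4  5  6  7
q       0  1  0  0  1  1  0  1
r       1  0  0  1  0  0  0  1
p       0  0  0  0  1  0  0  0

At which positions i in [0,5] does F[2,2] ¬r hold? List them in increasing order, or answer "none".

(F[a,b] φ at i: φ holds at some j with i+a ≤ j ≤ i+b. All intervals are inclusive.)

0, 2, 3, 4

Evaluate at each i in [0,5]:
  i=0: ✓ (witness j=2)
  i=1: ✗ (none in [3,3])
  i=2: ✓ (witness j=4)
  i=3: ✓ (witness j=5)
  i=4: ✓ (witness j=6)
  i=5: ✗ (none in [7,7])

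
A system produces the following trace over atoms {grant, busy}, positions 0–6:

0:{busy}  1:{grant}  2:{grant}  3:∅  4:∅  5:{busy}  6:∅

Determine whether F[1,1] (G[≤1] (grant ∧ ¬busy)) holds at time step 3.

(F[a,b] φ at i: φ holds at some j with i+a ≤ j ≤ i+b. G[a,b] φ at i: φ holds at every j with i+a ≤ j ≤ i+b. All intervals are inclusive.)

False

Check G[≤1] (grant ∧ ¬busy) at each j in [4,4]:
  j=4: fails at 4
No position in the window satisfies it → formula fails.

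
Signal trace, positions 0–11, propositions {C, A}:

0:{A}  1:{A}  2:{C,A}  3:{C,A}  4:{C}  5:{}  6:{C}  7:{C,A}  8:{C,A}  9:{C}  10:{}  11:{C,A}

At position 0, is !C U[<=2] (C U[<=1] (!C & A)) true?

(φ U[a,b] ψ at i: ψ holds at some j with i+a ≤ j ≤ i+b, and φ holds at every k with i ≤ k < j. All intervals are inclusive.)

Need some j in [0,2] with (C U[<=1] (!C & A)), and !C at every k in [0,j-1].
  j=0: (C U[<=1] (!C & A)) holds; no prefix to check → satisfied.

True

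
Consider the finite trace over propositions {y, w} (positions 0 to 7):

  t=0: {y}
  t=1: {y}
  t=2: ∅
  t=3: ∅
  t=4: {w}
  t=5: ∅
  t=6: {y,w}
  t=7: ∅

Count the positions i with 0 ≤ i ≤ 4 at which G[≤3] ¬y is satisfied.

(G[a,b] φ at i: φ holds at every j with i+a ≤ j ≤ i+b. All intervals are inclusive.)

1

Evaluate at each i in [0,4]:
  i=0: ✗ (fails at j=0)
  i=1: ✗ (fails at j=1)
  i=2: ✓ (all of [2,5])
  i=3: ✗ (fails at j=6)
  i=4: ✗ (fails at j=6)
Positions where it holds: {2} → 1.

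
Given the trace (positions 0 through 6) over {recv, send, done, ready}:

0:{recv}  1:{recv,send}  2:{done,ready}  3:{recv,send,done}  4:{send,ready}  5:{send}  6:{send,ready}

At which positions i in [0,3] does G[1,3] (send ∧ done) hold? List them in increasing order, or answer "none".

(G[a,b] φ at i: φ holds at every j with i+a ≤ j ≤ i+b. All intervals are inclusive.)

Evaluate at each i in [0,3]:
  i=0: ✗ (fails at j=1)
  i=1: ✗ (fails at j=2)
  i=2: ✗ (fails at j=4)
  i=3: ✗ (fails at j=4)

none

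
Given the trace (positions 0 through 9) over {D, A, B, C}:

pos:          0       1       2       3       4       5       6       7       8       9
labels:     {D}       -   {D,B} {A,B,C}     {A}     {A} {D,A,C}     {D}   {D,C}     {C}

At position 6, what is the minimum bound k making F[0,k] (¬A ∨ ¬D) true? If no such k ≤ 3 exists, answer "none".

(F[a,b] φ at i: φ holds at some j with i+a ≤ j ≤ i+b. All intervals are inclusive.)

Scan j = 6,7,… for (¬A ∨ ¬D):
  j=6: fails
  j=7: holds
First hit at j=7, so smallest k = 7-6 = 1.

1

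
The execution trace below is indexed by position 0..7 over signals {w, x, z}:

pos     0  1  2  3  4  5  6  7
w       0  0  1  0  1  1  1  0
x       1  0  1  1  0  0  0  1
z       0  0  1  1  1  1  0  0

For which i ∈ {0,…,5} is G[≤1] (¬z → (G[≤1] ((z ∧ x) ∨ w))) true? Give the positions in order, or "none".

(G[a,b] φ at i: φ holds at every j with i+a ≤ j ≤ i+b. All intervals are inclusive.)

Evaluate at each i in [0,5]:
  i=0: ✗ (fails at j=0)
  i=1: ✗ (fails at j=1)
  i=2: ✓ (all of [2,3])
  i=3: ✓ (all of [3,4])
  i=4: ✓ (all of [4,5])
  i=5: ✗ (fails at j=6)

2, 3, 4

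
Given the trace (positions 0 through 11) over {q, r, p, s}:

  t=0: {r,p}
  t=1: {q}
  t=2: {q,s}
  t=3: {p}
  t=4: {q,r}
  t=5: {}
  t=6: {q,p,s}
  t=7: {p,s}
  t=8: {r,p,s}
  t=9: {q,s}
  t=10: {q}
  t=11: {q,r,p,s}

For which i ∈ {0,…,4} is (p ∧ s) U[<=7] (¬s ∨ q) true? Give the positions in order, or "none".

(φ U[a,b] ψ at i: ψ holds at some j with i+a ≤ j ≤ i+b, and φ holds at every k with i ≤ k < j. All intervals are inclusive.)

0, 1, 2, 3, 4

Evaluate at each i in [0,4]:
  i=0: ✓ (rhs at j=0)
  i=1: ✓ (rhs at j=1)
  i=2: ✓ (rhs at j=2)
  i=3: ✓ (rhs at j=3)
  i=4: ✓ (rhs at j=4)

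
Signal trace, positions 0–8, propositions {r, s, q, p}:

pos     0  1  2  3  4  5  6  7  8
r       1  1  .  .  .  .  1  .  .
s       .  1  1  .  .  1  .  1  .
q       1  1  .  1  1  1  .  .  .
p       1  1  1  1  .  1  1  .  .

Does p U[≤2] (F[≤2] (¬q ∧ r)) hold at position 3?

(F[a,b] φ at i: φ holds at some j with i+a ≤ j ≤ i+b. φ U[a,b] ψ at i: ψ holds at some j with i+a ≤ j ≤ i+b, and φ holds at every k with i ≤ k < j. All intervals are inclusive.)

Need some j in [3,5] with F[≤2] (¬q ∧ r), and p at every k in [3,j-1].
  j=3: F[≤2] (¬q ∧ r) — fails (none in [3,5]).
  j=4: F[≤2] (¬q ∧ r) holds; p holds at every k in [3,3] → satisfied.

Holds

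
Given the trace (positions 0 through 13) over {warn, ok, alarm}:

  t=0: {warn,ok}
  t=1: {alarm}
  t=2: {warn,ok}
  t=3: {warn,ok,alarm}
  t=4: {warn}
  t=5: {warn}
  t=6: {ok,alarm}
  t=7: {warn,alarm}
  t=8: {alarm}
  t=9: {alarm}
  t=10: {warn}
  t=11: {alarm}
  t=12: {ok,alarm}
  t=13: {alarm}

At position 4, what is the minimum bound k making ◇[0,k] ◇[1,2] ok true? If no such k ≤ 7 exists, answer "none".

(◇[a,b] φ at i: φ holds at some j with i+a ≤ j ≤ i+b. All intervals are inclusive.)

Scan j = 4,5,… for ◇[1,2] ok:
  j=4: holds
First hit at j=4, so smallest k = 4-4 = 0.

0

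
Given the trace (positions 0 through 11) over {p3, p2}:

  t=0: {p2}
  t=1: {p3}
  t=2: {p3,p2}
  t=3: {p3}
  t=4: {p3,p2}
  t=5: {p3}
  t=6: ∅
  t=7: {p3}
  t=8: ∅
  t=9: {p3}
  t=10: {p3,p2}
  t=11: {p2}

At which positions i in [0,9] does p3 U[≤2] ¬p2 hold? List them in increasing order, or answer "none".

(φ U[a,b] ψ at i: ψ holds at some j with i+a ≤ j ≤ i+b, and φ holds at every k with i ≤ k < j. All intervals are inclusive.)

1, 2, 3, 4, 5, 6, 7, 8, 9

Evaluate at each i in [0,9]:
  i=0: ✗ (lhs fails at k=0 before rhs at j=1)
  i=1: ✓ (rhs at j=1)
  i=2: ✓ (rhs at j=3; lhs holds on [2,2])
  i=3: ✓ (rhs at j=3)
  i=4: ✓ (rhs at j=5; lhs holds on [4,4])
  i=5: ✓ (rhs at j=5)
  i=6: ✓ (rhs at j=6)
  i=7: ✓ (rhs at j=7)
  i=8: ✓ (rhs at j=8)
  i=9: ✓ (rhs at j=9)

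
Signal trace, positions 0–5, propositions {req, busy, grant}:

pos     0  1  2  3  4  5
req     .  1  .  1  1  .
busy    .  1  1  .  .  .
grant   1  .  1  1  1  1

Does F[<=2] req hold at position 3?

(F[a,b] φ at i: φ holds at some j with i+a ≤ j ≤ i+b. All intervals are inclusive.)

Yes

Check req at each j in [3,5]:
  j=3: true
  j=4: true
  j=5: false
Found at j=3 → formula holds.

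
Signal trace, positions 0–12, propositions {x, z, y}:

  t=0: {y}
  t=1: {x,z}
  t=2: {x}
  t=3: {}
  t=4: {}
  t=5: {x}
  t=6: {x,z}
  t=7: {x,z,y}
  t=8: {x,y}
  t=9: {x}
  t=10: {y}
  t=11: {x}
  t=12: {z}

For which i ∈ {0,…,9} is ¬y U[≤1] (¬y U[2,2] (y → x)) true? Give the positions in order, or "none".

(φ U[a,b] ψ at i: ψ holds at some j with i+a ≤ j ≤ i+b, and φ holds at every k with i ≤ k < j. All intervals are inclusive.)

1, 2, 3, 4, 5

Evaluate at each i in [0,9]:
  i=0: ✗ (lhs fails at k=0 before rhs at j=1)
  i=1: ✓ (rhs at j=1)
  i=2: ✓ (rhs at j=2)
  i=3: ✓ (rhs at j=3)
  i=4: ✓ (rhs at j=4)
  i=5: ✓ (rhs at j=5)
  i=6: ✗ (no rhs in [6,7])
  i=7: ✗ (no rhs in [7,8])
  i=8: ✗ (no rhs in [8,9])
  i=9: ✗ (no rhs in [9,10])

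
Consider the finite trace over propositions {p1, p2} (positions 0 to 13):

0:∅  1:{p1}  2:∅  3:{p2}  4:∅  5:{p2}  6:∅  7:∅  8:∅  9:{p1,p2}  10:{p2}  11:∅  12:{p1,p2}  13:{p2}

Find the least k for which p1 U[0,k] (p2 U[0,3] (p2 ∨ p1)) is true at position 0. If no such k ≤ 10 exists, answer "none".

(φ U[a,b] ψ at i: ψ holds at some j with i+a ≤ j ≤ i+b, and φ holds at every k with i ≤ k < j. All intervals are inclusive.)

Need earliest j ≥ 0 with (p2 U[0,3] (p2 ∨ p1)), and p1 at every k in [0,j-1].
  j=0: rhs fails.
  j=1: rhs holds but lhs fails at k=0.
  j=2: rhs fails.
  j=3: rhs holds but lhs fails at k=0.
  j=4: rhs fails.
  j=5: rhs holds but lhs fails at k=0.
  j=6: rhs fails.
  j=7: rhs fails.
  j=8: rhs fails.
  j=9: rhs holds but lhs fails at k=0.
  j=10: rhs holds but lhs fails at k=0.
No witness within the range → none.

none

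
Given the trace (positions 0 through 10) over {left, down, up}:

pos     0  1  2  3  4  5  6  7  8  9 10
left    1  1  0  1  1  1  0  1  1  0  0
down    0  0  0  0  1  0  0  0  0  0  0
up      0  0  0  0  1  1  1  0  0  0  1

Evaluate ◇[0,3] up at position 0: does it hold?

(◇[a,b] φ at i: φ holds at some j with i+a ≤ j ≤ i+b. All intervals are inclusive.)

Check up at each j in [0,3]:
  j=0: false
  j=1: false
  j=2: false
  j=3: false
No position in the window satisfies it → formula fails.

False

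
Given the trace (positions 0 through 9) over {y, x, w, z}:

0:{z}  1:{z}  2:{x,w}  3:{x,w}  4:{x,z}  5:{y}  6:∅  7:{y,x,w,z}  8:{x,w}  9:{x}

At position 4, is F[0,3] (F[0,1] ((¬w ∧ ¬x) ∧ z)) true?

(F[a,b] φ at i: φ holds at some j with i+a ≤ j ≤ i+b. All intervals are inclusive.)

No

Check F[0,1] ((¬w ∧ ¬x) ∧ z) at each j in [4,7]:
  j=4: fails (none in [4,5])
  j=5: fails (none in [5,6])
  j=6: fails (none in [6,7])
  j=7: fails (none in [7,8])
No position in the window satisfies it → formula fails.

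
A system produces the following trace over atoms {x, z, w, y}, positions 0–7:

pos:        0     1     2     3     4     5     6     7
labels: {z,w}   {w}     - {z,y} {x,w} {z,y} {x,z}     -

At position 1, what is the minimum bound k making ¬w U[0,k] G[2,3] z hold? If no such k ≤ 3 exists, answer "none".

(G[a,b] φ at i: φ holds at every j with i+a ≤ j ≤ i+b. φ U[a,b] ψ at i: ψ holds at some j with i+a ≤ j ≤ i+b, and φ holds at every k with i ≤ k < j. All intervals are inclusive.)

none

Need earliest j ≥ 1 with G[2,3] z, and ¬w at every k in [1,j-1].
  j=1: rhs fails.
  j=2: rhs fails.
  j=3: rhs holds but lhs fails at k=1.
  j=4: rhs fails.
No witness within the range → none.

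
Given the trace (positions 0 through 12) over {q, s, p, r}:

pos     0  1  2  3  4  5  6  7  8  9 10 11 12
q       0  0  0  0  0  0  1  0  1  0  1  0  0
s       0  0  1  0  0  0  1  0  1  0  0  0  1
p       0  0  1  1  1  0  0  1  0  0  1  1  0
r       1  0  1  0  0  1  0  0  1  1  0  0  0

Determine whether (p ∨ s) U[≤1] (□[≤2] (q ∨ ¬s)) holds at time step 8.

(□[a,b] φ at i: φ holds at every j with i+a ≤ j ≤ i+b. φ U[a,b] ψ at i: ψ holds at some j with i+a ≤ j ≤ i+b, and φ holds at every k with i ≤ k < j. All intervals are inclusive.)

Need some j in [8,9] with □[≤2] (q ∨ ¬s), and (p ∨ s) at every k in [8,j-1].
  j=8: □[≤2] (q ∨ ¬s) holds; no prefix to check → satisfied.

Yes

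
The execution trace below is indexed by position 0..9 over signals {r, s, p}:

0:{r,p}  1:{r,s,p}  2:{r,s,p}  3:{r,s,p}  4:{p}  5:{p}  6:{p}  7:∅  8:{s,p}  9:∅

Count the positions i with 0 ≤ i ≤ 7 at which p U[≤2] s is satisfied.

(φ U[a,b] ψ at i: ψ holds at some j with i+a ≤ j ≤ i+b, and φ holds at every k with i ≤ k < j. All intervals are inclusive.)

Evaluate at each i in [0,7]:
  i=0: ✓ (rhs at j=1; lhs holds on [0,0])
  i=1: ✓ (rhs at j=1)
  i=2: ✓ (rhs at j=2)
  i=3: ✓ (rhs at j=3)
  i=4: ✗ (no rhs in [4,6])
  i=5: ✗ (no rhs in [5,7])
  i=6: ✗ (lhs fails at k=7 before rhs at j=8)
  i=7: ✗ (lhs fails at k=7 before rhs at j=8)
Positions where it holds: {0, 1, 2, 3} → 4.

4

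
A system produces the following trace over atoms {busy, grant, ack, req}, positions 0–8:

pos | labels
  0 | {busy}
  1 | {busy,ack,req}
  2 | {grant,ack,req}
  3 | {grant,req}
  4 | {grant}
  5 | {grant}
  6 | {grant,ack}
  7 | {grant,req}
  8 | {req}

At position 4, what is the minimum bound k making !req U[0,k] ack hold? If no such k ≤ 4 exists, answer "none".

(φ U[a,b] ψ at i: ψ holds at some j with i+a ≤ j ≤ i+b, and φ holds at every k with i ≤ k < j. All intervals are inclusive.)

2

Need earliest j ≥ 4 with ack, and !req at every k in [4,j-1].
  j=4: rhs fails.
  j=5: rhs fails.
  j=6: rhs holds; lhs holds on [4,5]. k = 2.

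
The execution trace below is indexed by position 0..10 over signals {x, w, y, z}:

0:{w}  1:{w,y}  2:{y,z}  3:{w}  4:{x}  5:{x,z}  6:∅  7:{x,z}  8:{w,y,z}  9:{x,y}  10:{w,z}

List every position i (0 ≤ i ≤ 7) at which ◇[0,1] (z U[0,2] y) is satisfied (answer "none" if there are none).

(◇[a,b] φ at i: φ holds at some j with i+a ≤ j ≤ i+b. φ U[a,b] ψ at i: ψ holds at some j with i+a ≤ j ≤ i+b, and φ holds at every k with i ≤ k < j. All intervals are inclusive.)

0, 1, 2, 6, 7

Evaluate at each i in [0,7]:
  i=0: ✓ (witness j=1)
  i=1: ✓ (witness j=1)
  i=2: ✓ (witness j=2)
  i=3: ✗ (none in [3,4])
  i=4: ✗ (none in [4,5])
  i=5: ✗ (none in [5,6])
  i=6: ✓ (witness j=7)
  i=7: ✓ (witness j=7)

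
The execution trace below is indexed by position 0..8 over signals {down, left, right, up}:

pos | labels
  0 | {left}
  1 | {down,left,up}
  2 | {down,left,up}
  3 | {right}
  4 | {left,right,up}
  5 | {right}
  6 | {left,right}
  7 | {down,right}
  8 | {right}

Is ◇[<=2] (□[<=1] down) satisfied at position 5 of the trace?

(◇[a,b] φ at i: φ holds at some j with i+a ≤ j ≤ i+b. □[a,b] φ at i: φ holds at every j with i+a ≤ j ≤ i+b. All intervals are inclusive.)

Check □[<=1] down at each j in [5,7]:
  j=5: fails at 5
  j=6: fails at 6
  j=7: fails at 8
No position in the window satisfies it → formula fails.

False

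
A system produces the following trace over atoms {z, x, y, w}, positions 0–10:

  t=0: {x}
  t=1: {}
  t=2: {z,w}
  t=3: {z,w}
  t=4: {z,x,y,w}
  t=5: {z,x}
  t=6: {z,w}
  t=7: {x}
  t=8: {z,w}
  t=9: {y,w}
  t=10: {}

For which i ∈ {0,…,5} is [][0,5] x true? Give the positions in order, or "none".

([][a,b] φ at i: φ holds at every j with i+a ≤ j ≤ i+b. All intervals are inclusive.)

none

Evaluate at each i in [0,5]:
  i=0: ✗ (fails at j=1)
  i=1: ✗ (fails at j=1)
  i=2: ✗ (fails at j=2)
  i=3: ✗ (fails at j=3)
  i=4: ✗ (fails at j=6)
  i=5: ✗ (fails at j=6)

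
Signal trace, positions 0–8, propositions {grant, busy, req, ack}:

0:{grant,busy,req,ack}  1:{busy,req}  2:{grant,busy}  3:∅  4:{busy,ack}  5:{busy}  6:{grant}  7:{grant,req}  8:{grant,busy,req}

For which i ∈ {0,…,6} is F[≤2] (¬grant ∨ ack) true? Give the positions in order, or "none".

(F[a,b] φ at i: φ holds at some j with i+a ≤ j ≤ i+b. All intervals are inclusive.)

0, 1, 2, 3, 4, 5

Evaluate at each i in [0,6]:
  i=0: ✓ (witness j=0)
  i=1: ✓ (witness j=1)
  i=2: ✓ (witness j=3)
  i=3: ✓ (witness j=3)
  i=4: ✓ (witness j=4)
  i=5: ✓ (witness j=5)
  i=6: ✗ (none in [6,8])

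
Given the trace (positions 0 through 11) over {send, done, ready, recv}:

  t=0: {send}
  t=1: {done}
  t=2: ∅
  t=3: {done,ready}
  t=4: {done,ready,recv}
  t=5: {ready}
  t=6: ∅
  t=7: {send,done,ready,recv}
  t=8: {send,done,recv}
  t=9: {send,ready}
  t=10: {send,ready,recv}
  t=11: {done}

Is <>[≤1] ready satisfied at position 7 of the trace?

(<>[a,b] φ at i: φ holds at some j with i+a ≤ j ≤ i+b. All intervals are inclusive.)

Check ready at each j in [7,8]:
  j=7: true
  j=8: false
Found at j=7 → formula holds.

Yes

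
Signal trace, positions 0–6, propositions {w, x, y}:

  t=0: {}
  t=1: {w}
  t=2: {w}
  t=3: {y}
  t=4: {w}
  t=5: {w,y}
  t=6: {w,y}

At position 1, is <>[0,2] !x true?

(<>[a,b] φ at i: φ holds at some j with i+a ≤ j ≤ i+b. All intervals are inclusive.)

Holds

Check !x at each j in [1,3]:
  j=1: true
  j=2: true
  j=3: true
Found at j=1 → formula holds.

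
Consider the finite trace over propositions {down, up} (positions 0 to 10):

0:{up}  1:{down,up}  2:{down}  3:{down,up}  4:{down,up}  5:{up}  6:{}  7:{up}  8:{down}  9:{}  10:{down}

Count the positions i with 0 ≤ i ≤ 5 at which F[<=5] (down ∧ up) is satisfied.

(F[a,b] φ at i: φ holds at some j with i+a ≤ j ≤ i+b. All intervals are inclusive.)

Evaluate at each i in [0,5]:
  i=0: ✓ (witness j=1)
  i=1: ✓ (witness j=1)
  i=2: ✓ (witness j=3)
  i=3: ✓ (witness j=3)
  i=4: ✓ (witness j=4)
  i=5: ✗ (none in [5,10])
Positions where it holds: {0, 1, 2, 3, 4} → 5.

5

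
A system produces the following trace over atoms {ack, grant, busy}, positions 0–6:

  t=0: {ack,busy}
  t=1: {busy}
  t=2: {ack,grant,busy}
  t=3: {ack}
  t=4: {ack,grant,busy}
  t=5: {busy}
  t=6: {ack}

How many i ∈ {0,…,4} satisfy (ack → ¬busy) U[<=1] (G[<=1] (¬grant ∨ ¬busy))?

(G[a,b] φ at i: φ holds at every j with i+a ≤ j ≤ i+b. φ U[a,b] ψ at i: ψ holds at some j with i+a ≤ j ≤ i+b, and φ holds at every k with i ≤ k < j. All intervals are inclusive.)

1

Evaluate at each i in [0,4]:
  i=0: ✓ (rhs at j=0)
  i=1: ✗ (no rhs in [1,2])
  i=2: ✗ (no rhs in [2,3])
  i=3: ✗ (no rhs in [3,4])
  i=4: ✗ (lhs fails at k=4 before rhs at j=5)
Positions where it holds: {0} → 1.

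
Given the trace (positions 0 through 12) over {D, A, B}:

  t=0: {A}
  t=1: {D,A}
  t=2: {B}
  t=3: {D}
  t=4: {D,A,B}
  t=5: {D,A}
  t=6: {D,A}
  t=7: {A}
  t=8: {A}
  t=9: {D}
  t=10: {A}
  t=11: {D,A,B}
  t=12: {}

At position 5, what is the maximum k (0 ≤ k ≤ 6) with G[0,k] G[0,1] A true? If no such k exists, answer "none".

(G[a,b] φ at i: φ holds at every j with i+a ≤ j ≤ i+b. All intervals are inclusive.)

G[0,1] A must hold from j=5 onward; find where it first fails.
  j=5: holds
  j=6: holds
  j=7: holds
  j=8: fails
Holds on [5,7], so largest k = 2.

2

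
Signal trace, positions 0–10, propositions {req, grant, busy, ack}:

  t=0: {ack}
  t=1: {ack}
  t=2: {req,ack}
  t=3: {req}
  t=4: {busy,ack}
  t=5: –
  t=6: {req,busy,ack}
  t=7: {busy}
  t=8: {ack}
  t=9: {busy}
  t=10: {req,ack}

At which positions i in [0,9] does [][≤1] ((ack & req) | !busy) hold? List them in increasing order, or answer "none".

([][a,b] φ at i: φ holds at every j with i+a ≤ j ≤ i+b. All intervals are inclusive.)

Evaluate at each i in [0,9]:
  i=0: ✓ (all of [0,1])
  i=1: ✓ (all of [1,2])
  i=2: ✓ (all of [2,3])
  i=3: ✗ (fails at j=4)
  i=4: ✗ (fails at j=4)
  i=5: ✓ (all of [5,6])
  i=6: ✗ (fails at j=7)
  i=7: ✗ (fails at j=7)
  i=8: ✗ (fails at j=9)
  i=9: ✗ (fails at j=9)

0, 1, 2, 5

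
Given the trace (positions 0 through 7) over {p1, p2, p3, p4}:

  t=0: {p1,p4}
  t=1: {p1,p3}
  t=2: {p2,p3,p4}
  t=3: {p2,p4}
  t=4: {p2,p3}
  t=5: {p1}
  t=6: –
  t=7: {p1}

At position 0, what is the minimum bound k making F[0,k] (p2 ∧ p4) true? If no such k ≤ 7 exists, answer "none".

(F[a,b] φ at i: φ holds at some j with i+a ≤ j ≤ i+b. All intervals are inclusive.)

2

Scan j = 0,1,… for (p2 ∧ p4):
  j=0: fails
  j=1: fails
  j=2: holds
First hit at j=2, so smallest k = 2-0 = 2.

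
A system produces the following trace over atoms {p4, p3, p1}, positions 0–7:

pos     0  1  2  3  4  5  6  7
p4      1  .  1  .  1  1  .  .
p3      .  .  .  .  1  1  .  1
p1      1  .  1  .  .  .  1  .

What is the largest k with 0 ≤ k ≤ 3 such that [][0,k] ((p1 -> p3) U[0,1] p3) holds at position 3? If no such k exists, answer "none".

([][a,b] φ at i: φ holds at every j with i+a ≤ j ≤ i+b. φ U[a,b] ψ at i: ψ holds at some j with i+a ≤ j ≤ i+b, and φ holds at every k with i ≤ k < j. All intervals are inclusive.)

((p1 -> p3) U[0,1] p3) must hold from j=3 onward; find where it first fails.
  j=3: holds
  j=4: holds
  j=5: holds
  j=6: fails
Holds on [3,5], so largest k = 2.

2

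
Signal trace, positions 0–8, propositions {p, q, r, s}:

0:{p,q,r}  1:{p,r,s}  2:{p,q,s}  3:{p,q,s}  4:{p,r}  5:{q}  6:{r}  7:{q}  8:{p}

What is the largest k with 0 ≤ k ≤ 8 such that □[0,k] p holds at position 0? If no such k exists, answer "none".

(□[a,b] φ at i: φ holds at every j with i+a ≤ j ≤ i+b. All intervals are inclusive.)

p must hold from j=0 onward; find where it first fails.
  j=0: holds
  j=1: holds
  j=2: holds
  j=3: holds
  j=4: holds
  j=5: fails
Holds on [0,4], so largest k = 4.

4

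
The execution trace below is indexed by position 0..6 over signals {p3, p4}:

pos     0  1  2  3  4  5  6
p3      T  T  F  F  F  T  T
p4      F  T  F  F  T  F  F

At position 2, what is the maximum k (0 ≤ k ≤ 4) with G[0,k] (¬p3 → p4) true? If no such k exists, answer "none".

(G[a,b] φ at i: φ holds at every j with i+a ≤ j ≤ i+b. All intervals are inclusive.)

none

(¬p3 → p4) must hold from j=2 onward; find where it first fails.
  j=2: fails → no k works.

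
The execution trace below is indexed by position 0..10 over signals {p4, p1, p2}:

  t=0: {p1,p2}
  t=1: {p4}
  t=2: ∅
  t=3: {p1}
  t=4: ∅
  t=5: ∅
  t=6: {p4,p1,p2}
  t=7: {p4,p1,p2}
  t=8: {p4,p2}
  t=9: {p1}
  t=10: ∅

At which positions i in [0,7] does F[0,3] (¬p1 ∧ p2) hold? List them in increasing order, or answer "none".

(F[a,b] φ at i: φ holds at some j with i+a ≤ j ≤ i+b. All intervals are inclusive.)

Evaluate at each i in [0,7]:
  i=0: ✗ (none in [0,3])
  i=1: ✗ (none in [1,4])
  i=2: ✗ (none in [2,5])
  i=3: ✗ (none in [3,6])
  i=4: ✗ (none in [4,7])
  i=5: ✓ (witness j=8)
  i=6: ✓ (witness j=8)
  i=7: ✓ (witness j=8)

5, 6, 7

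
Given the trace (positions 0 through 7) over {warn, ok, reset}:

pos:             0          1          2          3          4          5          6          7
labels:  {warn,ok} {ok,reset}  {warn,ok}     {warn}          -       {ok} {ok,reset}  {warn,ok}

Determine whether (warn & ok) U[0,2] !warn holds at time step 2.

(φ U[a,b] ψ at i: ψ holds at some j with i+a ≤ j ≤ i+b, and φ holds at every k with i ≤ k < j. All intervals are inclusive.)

False

Need some j in [2,4] with !warn, and (warn & ok) at every k in [2,j-1].
  j=2: !warn false.
  j=3: !warn false.
  j=4: !warn holds, but (warn & ok) fails at k=3 → not this j.
No j in the window works → until fails.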